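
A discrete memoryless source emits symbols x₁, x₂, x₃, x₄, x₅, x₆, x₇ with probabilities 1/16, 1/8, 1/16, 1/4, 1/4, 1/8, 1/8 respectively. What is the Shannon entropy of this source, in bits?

2.625 bits

Each probability is a power of 1/2, so log₂(1/p) is an integer.
H = Σ p·log₂(1/p) = 1/16·4 + 1/8·3 + 1/16·4 + 1/4·2 + 1/4·2 + 1/8·3 + 1/8·3 = 2.625 bits.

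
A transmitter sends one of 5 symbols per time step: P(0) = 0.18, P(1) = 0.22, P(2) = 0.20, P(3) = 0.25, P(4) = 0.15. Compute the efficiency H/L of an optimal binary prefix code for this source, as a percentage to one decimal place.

98.7%

Entropy H = −Σ p log₂ p ≈ 2.3008 bits.
Huffman merges: 3/20+9/50→33/100; 1/5+11/50→21/50; 1/4+33/100→29/50; 21/50+29/50→1. L = 233/100 ≈ 2.3300.
Efficiency = H/L = 2.3008/2.3300 = 98.7%.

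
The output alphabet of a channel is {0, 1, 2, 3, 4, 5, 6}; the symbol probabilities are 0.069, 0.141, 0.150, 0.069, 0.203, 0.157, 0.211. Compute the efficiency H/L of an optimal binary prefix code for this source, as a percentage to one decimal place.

99.2%

Entropy H = −Σ p log₂ p ≈ 2.7013 bits.
Huffman merges: 69/1000+69/1000→69/500; 69/500+141/1000→279/1000; 3/20+157/1000→307/1000; 203/1000+211/1000→207/500; 279/1000+307/1000→293/500; 207/500+293/500→1. L = 681/250 ≈ 2.7240.
Efficiency = H/L = 2.7013/2.7240 = 99.2%.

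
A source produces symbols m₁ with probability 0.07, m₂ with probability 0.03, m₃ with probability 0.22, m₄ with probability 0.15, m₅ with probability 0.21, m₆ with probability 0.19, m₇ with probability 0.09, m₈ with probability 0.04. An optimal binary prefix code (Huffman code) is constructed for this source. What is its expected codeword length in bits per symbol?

Repeatedly combine the two least-probable nodes; the expected code length is the sum of the merged weights.
merge 3/100 + 1/25 → 7/100
merge 7/100 + 7/100 → 7/50
merge 9/100 + 7/50 → 23/100
merge 3/20 + 19/100 → 17/50
merge 21/100 + 11/50 → 43/100
merge 23/100 + 17/50 → 57/100
merge 43/100 + 57/100 → 1
L = 7/100 + 7/50 + 23/100 + 17/50 + 43/100 + 57/100 + 1 = 139/50 = 2.78 bits/symbol.

2.78 bits/symbol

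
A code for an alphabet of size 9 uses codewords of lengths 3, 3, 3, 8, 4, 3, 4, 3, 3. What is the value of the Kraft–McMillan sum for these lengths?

With common denominator 2^8 = 256: Σ 2^(−ℓᵢ) = 32/256 + 32/256 + 32/256 + 1/256 + 16/256 + 32/256 + 16/256 + 32/256 + 32/256 = 225/256 = 0.87890625.

0.87890625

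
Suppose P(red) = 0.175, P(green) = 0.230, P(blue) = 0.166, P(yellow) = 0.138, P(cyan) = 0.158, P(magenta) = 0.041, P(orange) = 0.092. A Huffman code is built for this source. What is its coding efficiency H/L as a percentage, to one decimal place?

98.2%

Entropy H = −Σ p log₂ p ≈ 2.6783 bits.
Huffman merges: 41/1000+23/250→133/1000; 133/1000+69/500→271/1000; 79/500+83/500→81/250; 7/40+23/100→81/200; 271/1000+81/250→119/200; 81/200+119/200→1. L = 341/125 ≈ 2.7280.
Efficiency = H/L = 2.6783/2.7280 = 98.2%.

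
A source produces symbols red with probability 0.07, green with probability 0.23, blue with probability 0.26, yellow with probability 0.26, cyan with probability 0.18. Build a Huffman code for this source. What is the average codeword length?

2.25 bits/symbol

Repeatedly combine the two least-probable nodes; the expected code length is the sum of the merged weights.
merge 7/100 + 9/50 → 1/4
merge 23/100 + 1/4 → 12/25
merge 13/50 + 13/50 → 13/25
merge 12/25 + 13/25 → 1
L = 1/4 + 12/25 + 13/25 + 1 = 9/4 = 2.25 bits/symbol.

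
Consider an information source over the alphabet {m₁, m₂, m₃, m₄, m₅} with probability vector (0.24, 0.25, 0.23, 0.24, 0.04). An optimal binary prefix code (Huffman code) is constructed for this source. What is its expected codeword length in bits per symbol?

Repeatedly combine the two least-probable nodes; the expected code length is the sum of the merged weights.
merge 1/25 + 23/100 → 27/100
merge 6/25 + 6/25 → 12/25
merge 1/4 + 27/100 → 13/25
merge 12/25 + 13/25 → 1
L = 27/100 + 12/25 + 13/25 + 1 = 227/100 = 2.27 bits/symbol.

2.27 bits/symbol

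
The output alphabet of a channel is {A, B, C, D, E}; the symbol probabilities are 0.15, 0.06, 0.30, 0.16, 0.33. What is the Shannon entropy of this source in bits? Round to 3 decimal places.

2.126 bits

H = −Σ pᵢ log₂ pᵢ.
−0.15·log₂(0.15) = 0.4105
−0.06·log₂(0.06) = 0.2435
−0.30·log₂(0.30) = 0.5211
−0.16·log₂(0.16) = 0.4230
−0.33·log₂(0.33) = 0.5278
Sum ≈ 2.1260 → 2.126 bits.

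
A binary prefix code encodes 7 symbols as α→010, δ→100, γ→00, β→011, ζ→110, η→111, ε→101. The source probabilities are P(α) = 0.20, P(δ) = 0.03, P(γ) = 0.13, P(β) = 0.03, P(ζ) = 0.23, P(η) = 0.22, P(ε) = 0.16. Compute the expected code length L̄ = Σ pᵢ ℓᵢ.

L̄ = Σ pᵢ·ℓᵢ = 0.20·3 + 0.03·3 + 0.13·2 + 0.03·3 + 0.23·3 + 0.22·3 + 0.16·3 = 2.87 bits/symbol.

2.87 bits/symbol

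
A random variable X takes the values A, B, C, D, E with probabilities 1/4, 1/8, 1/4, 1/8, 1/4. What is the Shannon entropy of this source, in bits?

Each probability is a power of 1/2, so log₂(1/p) is an integer.
H = Σ p·log₂(1/p) = 1/4·2 + 1/8·3 + 1/4·2 + 1/8·3 + 1/4·2 = 2.25 bits.

2.25 bits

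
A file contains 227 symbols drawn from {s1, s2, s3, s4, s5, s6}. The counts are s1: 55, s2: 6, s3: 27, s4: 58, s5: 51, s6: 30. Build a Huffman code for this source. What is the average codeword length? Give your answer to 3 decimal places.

Probabilities are the counts divided by 227.
Repeatedly combine the two least-probable nodes; the expected code length is the sum of the merged weights.
merge 6/227 + 27/227 → 33/227
merge 30/227 + 33/227 → 63/227
merge 51/227 + 55/227 → 106/227
merge 58/227 + 63/227 → 121/227
merge 106/227 + 121/227 → 1
L = 33/227 + 63/227 + 106/227 + 121/227 + 1 = 550/227 ≈ 2.423 bits/symbol.

2.423 bits/symbol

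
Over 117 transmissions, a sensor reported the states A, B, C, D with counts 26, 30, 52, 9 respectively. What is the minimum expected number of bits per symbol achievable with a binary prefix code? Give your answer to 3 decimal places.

1.855 bits/symbol

Probabilities are the counts divided by 117.
Repeatedly combine the two least-probable nodes; the expected code length is the sum of the merged weights.
merge 1/13 + 2/9 → 35/117
merge 10/39 + 35/117 → 5/9
merge 4/9 + 5/9 → 1
L = 35/117 + 5/9 + 1 = 217/117 ≈ 1.855 bits/symbol.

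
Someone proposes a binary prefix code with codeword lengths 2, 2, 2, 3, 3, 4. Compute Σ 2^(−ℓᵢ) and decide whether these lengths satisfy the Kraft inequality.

With common denominator 2^4 = 16: Σ 2^(−ℓᵢ) = 4/16 + 4/16 + 4/16 + 2/16 + 2/16 + 1/16 = 17/16 = 1.0625.
Kraft's inequality requires Σ ≤ 1; here Σ = 1.0625 > 1, so no such prefix code exists.

1.0625; no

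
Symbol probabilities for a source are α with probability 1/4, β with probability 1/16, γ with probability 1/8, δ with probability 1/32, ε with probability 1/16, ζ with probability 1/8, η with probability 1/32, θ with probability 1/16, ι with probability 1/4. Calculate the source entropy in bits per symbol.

2.8125 bits

Each probability is a power of 1/2, so log₂(1/p) is an integer.
H = Σ p·log₂(1/p) = 1/4·2 + 1/16·4 + 1/8·3 + 1/32·5 + 1/16·4 + 1/8·3 + 1/32·5 + 1/16·4 + 1/4·2 = 2.8125 bits.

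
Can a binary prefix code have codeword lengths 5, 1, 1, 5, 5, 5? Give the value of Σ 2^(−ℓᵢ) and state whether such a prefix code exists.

With common denominator 2^5 = 32: Σ 2^(−ℓᵢ) = 1/32 + 16/32 + 16/32 + 1/32 + 1/32 + 1/32 = 36/32 = 1.125.
Kraft's inequality requires Σ ≤ 1; here Σ = 1.125 > 1, so no such prefix code exists.

1.125; no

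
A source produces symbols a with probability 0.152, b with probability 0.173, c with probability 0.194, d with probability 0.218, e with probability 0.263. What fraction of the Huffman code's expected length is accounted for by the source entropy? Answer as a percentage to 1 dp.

98.7%

Entropy H = −Σ p log₂ p ≈ 2.2958 bits.
Huffman merges: 19/125+173/1000→13/40; 97/500+109/500→103/250; 263/1000+13/40→147/250; 103/250+147/250→1. L = 93/40 ≈ 2.3250.
Efficiency = H/L = 2.2958/2.3250 = 98.7%.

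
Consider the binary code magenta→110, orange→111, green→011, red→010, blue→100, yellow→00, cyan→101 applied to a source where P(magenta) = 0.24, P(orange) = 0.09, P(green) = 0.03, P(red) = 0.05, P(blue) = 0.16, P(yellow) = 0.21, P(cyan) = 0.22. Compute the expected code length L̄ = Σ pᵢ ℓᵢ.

2.79 bits/symbol

L̄ = Σ pᵢ·ℓᵢ = 0.24·3 + 0.09·3 + 0.03·3 + 0.05·3 + 0.16·3 + 0.21·2 + 0.22·3 = 2.79 bits/symbol.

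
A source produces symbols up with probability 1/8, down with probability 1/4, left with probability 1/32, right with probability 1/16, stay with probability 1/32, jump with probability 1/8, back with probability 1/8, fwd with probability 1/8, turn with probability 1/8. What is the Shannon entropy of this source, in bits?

2.9375 bits

Each probability is a power of 1/2, so log₂(1/p) is an integer.
H = Σ p·log₂(1/p) = 1/8·3 + 1/4·2 + 1/32·5 + 1/16·4 + 1/32·5 + 1/8·3 + 1/8·3 + 1/8·3 + 1/8·3 = 2.9375 bits.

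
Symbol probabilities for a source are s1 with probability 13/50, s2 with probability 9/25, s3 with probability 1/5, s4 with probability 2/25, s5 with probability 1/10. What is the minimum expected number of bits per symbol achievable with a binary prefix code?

Repeatedly combine the two least-probable nodes; the expected code length is the sum of the merged weights.
merge 2/25 + 1/10 → 9/50
merge 9/50 + 1/5 → 19/50
merge 13/50 + 9/25 → 31/50
merge 19/50 + 31/50 → 1
L = 9/50 + 19/50 + 31/50 + 1 = 109/50 = 2.18 bits/symbol.

2.18 bits/symbol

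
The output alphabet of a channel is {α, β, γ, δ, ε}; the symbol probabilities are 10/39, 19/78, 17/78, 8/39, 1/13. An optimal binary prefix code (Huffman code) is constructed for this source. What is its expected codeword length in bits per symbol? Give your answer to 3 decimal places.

Repeatedly combine the two least-probable nodes; the expected code length is the sum of the merged weights.
merge 1/13 + 8/39 → 11/39
merge 17/78 + 19/78 → 6/13
merge 10/39 + 11/39 → 7/13
merge 6/13 + 7/13 → 1
L = 11/39 + 6/13 + 7/13 + 1 = 89/39 ≈ 2.282 bits/symbol.

2.282 bits/symbol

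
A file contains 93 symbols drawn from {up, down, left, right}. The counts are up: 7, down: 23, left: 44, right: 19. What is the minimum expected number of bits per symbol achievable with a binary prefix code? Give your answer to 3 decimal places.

1.806 bits/symbol

Probabilities are the counts divided by 93.
Repeatedly combine the two least-probable nodes; the expected code length is the sum of the merged weights.
merge 7/93 + 19/93 → 26/93
merge 23/93 + 26/93 → 49/93
merge 44/93 + 49/93 → 1
L = 26/93 + 49/93 + 1 = 56/31 ≈ 1.806 bits/symbol.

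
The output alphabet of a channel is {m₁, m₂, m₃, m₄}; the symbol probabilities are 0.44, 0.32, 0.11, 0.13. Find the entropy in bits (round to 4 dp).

1.7801 bits

H = −Σ pᵢ log₂ pᵢ.
−0.44·log₂(0.44) = 0.5211
−0.32·log₂(0.32) = 0.5260
−0.11·log₂(0.11) = 0.3503
−0.13·log₂(0.13) = 0.3826
Sum ≈ 1.7801 → 1.7801 bits.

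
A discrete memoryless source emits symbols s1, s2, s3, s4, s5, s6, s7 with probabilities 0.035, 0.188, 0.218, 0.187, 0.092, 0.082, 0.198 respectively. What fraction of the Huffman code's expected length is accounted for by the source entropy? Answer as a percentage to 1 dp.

97.3%

Entropy H = −Σ p log₂ p ≈ 2.6292 bits.
Huffman merges: 7/200+41/500→117/1000; 23/250+117/1000→209/1000; 187/1000+47/250→3/8; 99/500+209/1000→407/1000; 109/500+3/8→593/1000; 407/1000+593/1000→1. L = 2701/1000 ≈ 2.7010.
Efficiency = H/L = 2.6292/2.7010 = 97.3%.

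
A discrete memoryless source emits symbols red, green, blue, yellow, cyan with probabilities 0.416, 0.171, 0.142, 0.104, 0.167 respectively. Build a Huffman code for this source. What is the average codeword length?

2.168 bits/symbol

Repeatedly combine the two least-probable nodes; the expected code length is the sum of the merged weights.
merge 13/125 + 71/500 → 123/500
merge 167/1000 + 171/1000 → 169/500
merge 123/500 + 169/500 → 73/125
merge 52/125 + 73/125 → 1
L = 123/500 + 169/500 + 73/125 + 1 = 271/125 = 2.168 bits/symbol.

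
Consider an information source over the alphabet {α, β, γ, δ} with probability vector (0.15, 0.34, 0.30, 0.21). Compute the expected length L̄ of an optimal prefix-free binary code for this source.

Repeatedly combine the two least-probable nodes; the expected code length is the sum of the merged weights.
merge 3/20 + 21/100 → 9/25
merge 3/10 + 17/50 → 16/25
merge 9/25 + 16/25 → 1
L = 9/25 + 16/25 + 1 = 2 bits/symbol.

2 bits/symbol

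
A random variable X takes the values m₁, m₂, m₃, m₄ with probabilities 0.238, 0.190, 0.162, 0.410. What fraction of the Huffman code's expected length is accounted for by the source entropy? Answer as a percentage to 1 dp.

97.9%

Entropy H = −Σ p log₂ p ≈ 1.9009 bits.
Huffman merges: 81/500+19/100→44/125; 119/500+44/125→59/100; 41/100+59/100→1. L = 971/500 ≈ 1.9420.
Efficiency = H/L = 1.9009/1.9420 = 97.9%.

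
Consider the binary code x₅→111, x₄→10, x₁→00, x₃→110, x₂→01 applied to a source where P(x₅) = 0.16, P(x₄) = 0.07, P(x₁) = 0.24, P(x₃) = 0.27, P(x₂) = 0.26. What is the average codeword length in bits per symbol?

2.43 bits/symbol

L̄ = Σ pᵢ·ℓᵢ = 0.16·3 + 0.07·2 + 0.24·2 + 0.27·3 + 0.26·2 = 2.43 bits/symbol.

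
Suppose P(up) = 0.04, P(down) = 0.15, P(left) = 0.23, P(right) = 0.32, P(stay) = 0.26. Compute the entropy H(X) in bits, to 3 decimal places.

2.115 bits

H = −Σ pᵢ log₂ pᵢ.
−0.04·log₂(0.04) = 0.1858
−0.15·log₂(0.15) = 0.4105
−0.23·log₂(0.23) = 0.4877
−0.32·log₂(0.32) = 0.5260
−0.26·log₂(0.26) = 0.5053
Sum ≈ 2.1153 → 2.115 bits.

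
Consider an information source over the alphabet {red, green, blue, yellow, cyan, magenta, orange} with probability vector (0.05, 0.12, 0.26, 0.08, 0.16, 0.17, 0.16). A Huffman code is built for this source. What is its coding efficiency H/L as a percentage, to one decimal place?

98.5%

Entropy H = −Σ p log₂ p ≈ 2.6606 bits.
Huffman merges: 1/20+2/25→13/100; 3/25+13/100→1/4; 4/25+4/25→8/25; 17/100+1/4→21/50; 13/50+8/25→29/50; 21/50+29/50→1. L = 27/10 ≈ 2.7000.
Efficiency = H/L = 2.6606/2.7000 = 98.5%.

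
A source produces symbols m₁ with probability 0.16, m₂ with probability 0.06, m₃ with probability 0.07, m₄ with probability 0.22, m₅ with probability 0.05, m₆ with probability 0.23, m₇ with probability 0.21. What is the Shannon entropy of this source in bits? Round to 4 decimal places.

2.5923 bits

H = −Σ pᵢ log₂ pᵢ.
−0.16·log₂(0.16) = 0.4230
−0.06·log₂(0.06) = 0.2435
−0.07·log₂(0.07) = 0.2686
−0.22·log₂(0.22) = 0.4806
−0.05·log₂(0.05) = 0.2161
−0.23·log₂(0.23) = 0.4877
−0.21·log₂(0.21) = 0.4728
Sum ≈ 2.5923 → 2.5923 bits.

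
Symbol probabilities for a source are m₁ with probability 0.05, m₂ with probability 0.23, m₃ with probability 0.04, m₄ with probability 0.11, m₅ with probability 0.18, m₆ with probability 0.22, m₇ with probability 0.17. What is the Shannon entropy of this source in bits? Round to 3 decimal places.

2.600 bits

H = −Σ pᵢ log₂ pᵢ.
−0.05·log₂(0.05) = 0.2161
−0.23·log₂(0.23) = 0.4877
−0.04·log₂(0.04) = 0.1858
−0.11·log₂(0.11) = 0.3503
−0.18·log₂(0.18) = 0.4453
−0.22·log₂(0.22) = 0.4806
−0.17·log₂(0.17) = 0.4346
Sum ≈ 2.6003 → 2.600 bits.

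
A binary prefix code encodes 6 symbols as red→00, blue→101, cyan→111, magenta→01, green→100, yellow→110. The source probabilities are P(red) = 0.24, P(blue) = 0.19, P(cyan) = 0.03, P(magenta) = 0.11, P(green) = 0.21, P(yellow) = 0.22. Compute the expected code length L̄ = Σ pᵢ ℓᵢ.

2.65 bits/symbol

L̄ = Σ pᵢ·ℓᵢ = 0.24·2 + 0.19·3 + 0.03·3 + 0.11·2 + 0.21·3 + 0.22·3 = 2.65 bits/symbol.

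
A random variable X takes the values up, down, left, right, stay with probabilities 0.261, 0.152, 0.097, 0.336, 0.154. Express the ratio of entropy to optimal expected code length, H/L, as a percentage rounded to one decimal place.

Entropy H = −Σ p log₂ p ≈ 2.1897 bits.
Huffman merges: 97/1000+19/125→249/1000; 77/500+249/1000→403/1000; 261/1000+42/125→597/1000; 403/1000+597/1000→1. L = 2249/1000 ≈ 2.2490.
Efficiency = H/L = 2.1897/2.2490 = 97.4%.

97.4%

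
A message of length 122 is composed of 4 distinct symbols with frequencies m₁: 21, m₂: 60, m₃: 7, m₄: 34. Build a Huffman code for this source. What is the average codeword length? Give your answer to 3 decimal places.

1.738 bits/symbol

Probabilities are the counts divided by 122.
Repeatedly combine the two least-probable nodes; the expected code length is the sum of the merged weights.
merge 7/122 + 21/122 → 14/61
merge 14/61 + 17/61 → 31/61
merge 30/61 + 31/61 → 1
L = 14/61 + 31/61 + 1 = 106/61 ≈ 1.738 bits/symbol.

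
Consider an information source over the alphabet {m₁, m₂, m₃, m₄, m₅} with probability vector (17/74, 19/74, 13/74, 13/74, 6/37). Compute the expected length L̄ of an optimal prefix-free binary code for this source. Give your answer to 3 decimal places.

2.338 bits/symbol

Repeatedly combine the two least-probable nodes; the expected code length is the sum of the merged weights.
merge 6/37 + 13/74 → 25/74
merge 13/74 + 17/74 → 15/37
merge 19/74 + 25/74 → 22/37
merge 15/37 + 22/37 → 1
L = 25/74 + 15/37 + 22/37 + 1 = 173/74 ≈ 2.338 bits/symbol.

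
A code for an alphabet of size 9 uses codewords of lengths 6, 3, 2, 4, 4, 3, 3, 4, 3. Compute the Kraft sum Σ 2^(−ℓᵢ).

0.953125

With common denominator 2^6 = 64: Σ 2^(−ℓᵢ) = 1/64 + 8/64 + 16/64 + 4/64 + 4/64 + 8/64 + 8/64 + 4/64 + 8/64 = 61/64 = 0.953125.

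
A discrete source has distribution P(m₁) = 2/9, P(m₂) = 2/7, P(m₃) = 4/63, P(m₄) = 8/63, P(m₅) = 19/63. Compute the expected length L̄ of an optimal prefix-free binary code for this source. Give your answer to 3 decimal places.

2.190 bits/symbol

Repeatedly combine the two least-probable nodes; the expected code length is the sum of the merged weights.
merge 4/63 + 8/63 → 4/21
merge 4/21 + 2/9 → 26/63
merge 2/7 + 19/63 → 37/63
merge 26/63 + 37/63 → 1
L = 4/21 + 26/63 + 37/63 + 1 = 46/21 ≈ 2.190 bits/symbol.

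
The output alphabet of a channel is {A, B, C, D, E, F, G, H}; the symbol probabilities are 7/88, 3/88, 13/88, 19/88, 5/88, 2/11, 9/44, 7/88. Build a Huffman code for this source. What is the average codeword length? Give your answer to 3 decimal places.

2.830 bits/symbol

Repeatedly combine the two least-probable nodes; the expected code length is the sum of the merged weights.
merge 3/88 + 5/88 → 1/11
merge 7/88 + 7/88 → 7/44
merge 1/11 + 13/88 → 21/88
merge 7/44 + 2/11 → 15/44
merge 9/44 + 19/88 → 37/88
merge 21/88 + 15/44 → 51/88
merge 37/88 + 51/88 → 1
L = 1/11 + 7/44 + 21/88 + 15/44 + 37/88 + 51/88 + 1 = 249/88 ≈ 2.830 bits/symbol.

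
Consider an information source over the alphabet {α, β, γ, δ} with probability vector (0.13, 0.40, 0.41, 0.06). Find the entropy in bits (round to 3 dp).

1.682 bits

H = −Σ pᵢ log₂ pᵢ.
−0.13·log₂(0.13) = 0.3826
−0.40·log₂(0.40) = 0.5288
−0.41·log₂(0.41) = 0.5274
−0.06·log₂(0.06) = 0.2435
Sum ≈ 1.6823 → 1.682 bits.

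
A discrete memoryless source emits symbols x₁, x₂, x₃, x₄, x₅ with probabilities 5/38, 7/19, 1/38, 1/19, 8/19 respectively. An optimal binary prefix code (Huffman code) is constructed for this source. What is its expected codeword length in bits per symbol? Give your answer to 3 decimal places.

1.868 bits/symbol

Repeatedly combine the two least-probable nodes; the expected code length is the sum of the merged weights.
merge 1/38 + 1/19 → 3/38
merge 3/38 + 5/38 → 4/19
merge 4/19 + 7/19 → 11/19
merge 8/19 + 11/19 → 1
L = 3/38 + 4/19 + 11/19 + 1 = 71/38 ≈ 1.868 bits/symbol.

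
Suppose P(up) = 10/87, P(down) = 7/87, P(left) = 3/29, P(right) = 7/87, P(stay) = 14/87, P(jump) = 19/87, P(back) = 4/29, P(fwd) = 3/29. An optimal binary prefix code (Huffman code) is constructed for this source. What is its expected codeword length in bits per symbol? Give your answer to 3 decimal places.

2.943 bits/symbol

Repeatedly combine the two least-probable nodes; the expected code length is the sum of the merged weights.
merge 7/87 + 7/87 → 14/87
merge 3/29 + 3/29 → 6/29
merge 10/87 + 4/29 → 22/87
merge 14/87 + 14/87 → 28/87
merge 6/29 + 19/87 → 37/87
merge 22/87 + 28/87 → 50/87
merge 37/87 + 50/87 → 1
L = 14/87 + 6/29 + 22/87 + 28/87 + 37/87 + 50/87 + 1 = 256/87 ≈ 2.943 bits/symbol.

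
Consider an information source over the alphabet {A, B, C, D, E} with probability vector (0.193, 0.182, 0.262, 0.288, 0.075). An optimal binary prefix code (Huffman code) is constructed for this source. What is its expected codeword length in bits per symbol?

Repeatedly combine the two least-probable nodes; the expected code length is the sum of the merged weights.
merge 3/40 + 91/500 → 257/1000
merge 193/1000 + 257/1000 → 9/20
merge 131/500 + 36/125 → 11/20
merge 9/20 + 11/20 → 1
L = 257/1000 + 9/20 + 11/20 + 1 = 2257/1000 = 2.257 bits/symbol.

2.257 bits/symbol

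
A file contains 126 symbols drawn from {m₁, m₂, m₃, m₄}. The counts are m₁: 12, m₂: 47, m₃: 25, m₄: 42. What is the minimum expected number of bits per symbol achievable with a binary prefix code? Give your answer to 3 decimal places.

Probabilities are the counts divided by 126.
Repeatedly combine the two least-probable nodes; the expected code length is the sum of the merged weights.
merge 2/21 + 25/126 → 37/126
merge 37/126 + 1/3 → 79/126
merge 47/126 + 79/126 → 1
L = 37/126 + 79/126 + 1 = 121/63 ≈ 1.921 bits/symbol.

1.921 bits/symbol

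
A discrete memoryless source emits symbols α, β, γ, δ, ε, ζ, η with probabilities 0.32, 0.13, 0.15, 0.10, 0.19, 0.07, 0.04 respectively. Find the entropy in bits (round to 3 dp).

2.561 bits

H = −Σ pᵢ log₂ pᵢ.
−0.32·log₂(0.32) = 0.5260
−0.13·log₂(0.13) = 0.3826
−0.15·log₂(0.15) = 0.4105
−0.10·log₂(0.10) = 0.3322
−0.19·log₂(0.19) = 0.4552
−0.07·log₂(0.07) = 0.2686
−0.04·log₂(0.04) = 0.1858
Sum ≈ 2.5610 → 2.561 bits.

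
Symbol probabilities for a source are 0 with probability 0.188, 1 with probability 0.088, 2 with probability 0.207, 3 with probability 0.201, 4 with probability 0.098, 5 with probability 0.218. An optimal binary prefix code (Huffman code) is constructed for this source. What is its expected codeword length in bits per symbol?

2.56 bits/symbol

Repeatedly combine the two least-probable nodes; the expected code length is the sum of the merged weights.
merge 11/125 + 49/500 → 93/500
merge 93/500 + 47/250 → 187/500
merge 201/1000 + 207/1000 → 51/125
merge 109/500 + 187/500 → 74/125
merge 51/125 + 74/125 → 1
L = 93/500 + 187/500 + 51/125 + 74/125 + 1 = 64/25 = 2.56 bits/symbol.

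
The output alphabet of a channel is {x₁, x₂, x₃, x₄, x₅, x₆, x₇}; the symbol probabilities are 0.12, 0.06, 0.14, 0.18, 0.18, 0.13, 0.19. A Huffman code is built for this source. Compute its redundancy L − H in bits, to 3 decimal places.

Entropy H = −Σ p log₂ p ≈ 2.7362 bits.
Huffman merges: 3/50+3/25→9/50; 13/100+7/50→27/100; 9/50+9/50→9/25; 9/50+19/100→37/100; 27/100+9/25→63/100; 37/100+63/100→1. L = 281/100 ≈ 2.8100.
L − H = 2.8100 − 2.7362 = 0.074 bits.

0.074 bits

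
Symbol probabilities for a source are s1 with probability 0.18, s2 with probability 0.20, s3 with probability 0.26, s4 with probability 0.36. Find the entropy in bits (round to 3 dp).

H = −Σ pᵢ log₂ pᵢ.
−0.18·log₂(0.18) = 0.4453
−0.20·log₂(0.20) = 0.4644
−0.26·log₂(0.26) = 0.5053
−0.36·log₂(0.36) = 0.5306
Sum ≈ 1.9456 → 1.946 bits.

1.946 bits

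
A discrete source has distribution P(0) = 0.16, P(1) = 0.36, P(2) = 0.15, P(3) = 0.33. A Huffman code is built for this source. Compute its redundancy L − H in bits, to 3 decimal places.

0.058 bits

Entropy H = −Σ p log₂ p ≈ 1.8920 bits.
Huffman merges: 3/20+4/25→31/100; 31/100+33/100→16/25; 9/25+16/25→1. L = 39/20 ≈ 1.9500.
L − H = 1.9500 − 1.8920 = 0.058 bits.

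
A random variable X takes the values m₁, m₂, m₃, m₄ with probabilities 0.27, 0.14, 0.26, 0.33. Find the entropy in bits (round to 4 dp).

1.9402 bits

H = −Σ pᵢ log₂ pᵢ.
−0.27·log₂(0.27) = 0.5100
−0.14·log₂(0.14) = 0.3971
−0.26·log₂(0.26) = 0.5053
−0.33·log₂(0.33) = 0.5278
Sum ≈ 1.9402 → 1.9402 bits.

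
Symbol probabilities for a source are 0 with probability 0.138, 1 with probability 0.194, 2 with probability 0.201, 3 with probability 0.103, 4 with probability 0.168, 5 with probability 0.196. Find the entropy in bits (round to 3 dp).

H = −Σ pᵢ log₂ pᵢ.
−0.138·log₂(0.138) = 0.3943
−0.194·log₂(0.194) = 0.4590
−0.201·log₂(0.201) = 0.4653
−0.103·log₂(0.103) = 0.3378
−0.168·log₂(0.168) = 0.4323
−0.196·log₂(0.196) = 0.4608
Sum ≈ 2.5495 → 2.549 bits.

2.549 bits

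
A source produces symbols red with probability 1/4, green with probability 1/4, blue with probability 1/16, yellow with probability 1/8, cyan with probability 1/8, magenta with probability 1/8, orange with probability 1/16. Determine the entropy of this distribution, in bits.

2.625 bits

Each probability is a power of 1/2, so log₂(1/p) is an integer.
H = Σ p·log₂(1/p) = 1/4·2 + 1/4·2 + 1/16·4 + 1/8·3 + 1/8·3 + 1/8·3 + 1/16·4 = 2.625 bits.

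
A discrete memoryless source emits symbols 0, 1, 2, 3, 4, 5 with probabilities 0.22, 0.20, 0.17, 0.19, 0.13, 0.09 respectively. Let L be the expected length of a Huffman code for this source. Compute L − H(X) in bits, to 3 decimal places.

Entropy H = −Σ p log₂ p ≈ 2.5301 bits.
Huffman merges: 9/100+13/100→11/50; 17/100+19/100→9/25; 1/5+11/50→21/50; 11/50+9/25→29/50; 21/50+29/50→1. L = 129/50 ≈ 2.5800.
L − H = 2.5800 − 2.5301 = 0.050 bits.

0.050 bits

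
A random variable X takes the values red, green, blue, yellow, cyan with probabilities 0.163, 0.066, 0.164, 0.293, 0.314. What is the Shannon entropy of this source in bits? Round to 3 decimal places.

2.157 bits

H = −Σ pᵢ log₂ pᵢ.
−0.163·log₂(0.163) = 0.4266
−0.066·log₂(0.066) = 0.2588
−0.164·log₂(0.164) = 0.4278
−0.293·log₂(0.293) = 0.5189
−0.314·log₂(0.314) = 0.5247
Sum ≈ 2.1568 → 2.157 bits.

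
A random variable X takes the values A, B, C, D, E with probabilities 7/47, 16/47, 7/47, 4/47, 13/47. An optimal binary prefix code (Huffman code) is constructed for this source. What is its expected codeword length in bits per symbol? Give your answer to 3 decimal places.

2.234 bits/symbol

Repeatedly combine the two least-probable nodes; the expected code length is the sum of the merged weights.
merge 4/47 + 7/47 → 11/47
merge 7/47 + 11/47 → 18/47
merge 13/47 + 16/47 → 29/47
merge 18/47 + 29/47 → 1
L = 11/47 + 18/47 + 29/47 + 1 = 105/47 ≈ 2.234 bits/symbol.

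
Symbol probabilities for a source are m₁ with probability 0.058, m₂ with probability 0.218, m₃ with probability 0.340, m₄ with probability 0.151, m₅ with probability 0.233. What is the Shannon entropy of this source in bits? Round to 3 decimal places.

2.148 bits

H = −Σ pᵢ log₂ pᵢ.
−0.058·log₂(0.058) = 0.2383
−0.218·log₂(0.218) = 0.4791
−0.340·log₂(0.340) = 0.5292
−0.151·log₂(0.151) = 0.4118
−0.233·log₂(0.233) = 0.4897
Sum ≈ 2.1480 → 2.148 bits.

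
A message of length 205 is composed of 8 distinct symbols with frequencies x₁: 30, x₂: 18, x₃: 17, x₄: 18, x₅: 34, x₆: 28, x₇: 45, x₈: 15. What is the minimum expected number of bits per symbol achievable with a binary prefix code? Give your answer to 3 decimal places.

2.937 bits/symbol

Probabilities are the counts divided by 205.
Repeatedly combine the two least-probable nodes; the expected code length is the sum of the merged weights.
merge 3/41 + 17/205 → 32/205
merge 18/205 + 18/205 → 36/205
merge 28/205 + 6/41 → 58/205
merge 32/205 + 34/205 → 66/205
merge 36/205 + 9/41 → 81/205
merge 58/205 + 66/205 → 124/205
merge 81/205 + 124/205 → 1
L = 32/205 + 36/205 + 58/205 + 66/205 + 81/205 + 124/205 + 1 = 602/205 ≈ 2.937 bits/symbol.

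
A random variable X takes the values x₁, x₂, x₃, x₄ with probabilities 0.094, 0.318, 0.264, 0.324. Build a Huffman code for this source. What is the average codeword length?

Repeatedly combine the two least-probable nodes; the expected code length is the sum of the merged weights.
merge 47/500 + 33/125 → 179/500
merge 159/500 + 81/250 → 321/500
merge 179/500 + 321/500 → 1
L = 179/500 + 321/500 + 1 = 2 bits/symbol.

2 bits/symbol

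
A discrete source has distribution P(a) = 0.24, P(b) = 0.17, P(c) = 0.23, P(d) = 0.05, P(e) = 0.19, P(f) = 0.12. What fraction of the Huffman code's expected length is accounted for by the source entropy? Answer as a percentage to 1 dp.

97.8%

Entropy H = −Σ p log₂ p ≈ 2.4548 bits.
Huffman merges: 1/20+3/25→17/100; 17/100+17/100→17/50; 19/100+23/100→21/50; 6/25+17/50→29/50; 21/50+29/50→1. L = 251/100 ≈ 2.5100.
Efficiency = H/L = 2.4548/2.5100 = 97.8%.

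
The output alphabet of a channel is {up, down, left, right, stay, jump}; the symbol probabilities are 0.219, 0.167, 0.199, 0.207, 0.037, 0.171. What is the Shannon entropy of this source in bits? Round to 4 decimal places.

H = −Σ pᵢ log₂ pᵢ.
−0.219·log₂(0.219) = 0.4798
−0.167·log₂(0.167) = 0.4312
−0.199·log₂(0.199) = 0.4635
−0.207·log₂(0.207) = 0.4704
−0.037·log₂(0.037) = 0.1760
−0.171·log₂(0.171) = 0.4357
Sum ≈ 2.4566 → 2.4566 bits.

2.4566 bits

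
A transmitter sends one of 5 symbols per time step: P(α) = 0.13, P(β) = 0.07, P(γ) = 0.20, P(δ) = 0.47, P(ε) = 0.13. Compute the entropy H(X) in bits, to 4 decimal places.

2.0102 bits

H = −Σ pᵢ log₂ pᵢ.
−0.13·log₂(0.13) = 0.3826
−0.07·log₂(0.07) = 0.2686
−0.20·log₂(0.20) = 0.4644
−0.47·log₂(0.47) = 0.5120
−0.13·log₂(0.13) = 0.3826
Sum ≈ 2.0102 → 2.0102 bits.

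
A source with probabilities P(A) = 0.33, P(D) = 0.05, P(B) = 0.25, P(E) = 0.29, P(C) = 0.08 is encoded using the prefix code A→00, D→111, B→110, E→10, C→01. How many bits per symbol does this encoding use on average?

2.3 bits/symbol

L̄ = Σ pᵢ·ℓᵢ = 0.33·2 + 0.05·3 + 0.25·3 + 0.29·2 + 0.08·2 = 2.3 bits/symbol.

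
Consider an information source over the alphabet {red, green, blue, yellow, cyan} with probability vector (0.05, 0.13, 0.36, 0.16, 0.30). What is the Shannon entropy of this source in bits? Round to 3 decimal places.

2.073 bits

H = −Σ pᵢ log₂ pᵢ.
−0.05·log₂(0.05) = 0.2161
−0.13·log₂(0.13) = 0.3826
−0.36·log₂(0.36) = 0.5306
−0.16·log₂(0.16) = 0.4230
−0.30·log₂(0.30) = 0.5211
Sum ≈ 2.0735 → 2.073 bits.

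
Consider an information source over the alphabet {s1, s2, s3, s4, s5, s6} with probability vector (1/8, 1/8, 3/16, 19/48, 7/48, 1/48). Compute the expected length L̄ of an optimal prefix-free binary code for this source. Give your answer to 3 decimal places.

Repeatedly combine the two least-probable nodes; the expected code length is the sum of the merged weights.
merge 1/48 + 1/8 → 7/48
merge 1/8 + 7/48 → 13/48
merge 7/48 + 3/16 → 1/3
merge 13/48 + 1/3 → 29/48
merge 19/48 + 29/48 → 1
L = 7/48 + 13/48 + 1/3 + 29/48 + 1 = 113/48 ≈ 2.354 bits/symbol.

2.354 bits/symbol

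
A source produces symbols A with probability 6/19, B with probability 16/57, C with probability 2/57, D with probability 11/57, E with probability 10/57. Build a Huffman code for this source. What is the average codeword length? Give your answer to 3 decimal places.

2.211 bits/symbol

Repeatedly combine the two least-probable nodes; the expected code length is the sum of the merged weights.
merge 2/57 + 10/57 → 4/19
merge 11/57 + 4/19 → 23/57
merge 16/57 + 6/19 → 34/57
merge 23/57 + 34/57 → 1
L = 4/19 + 23/57 + 34/57 + 1 = 42/19 ≈ 2.211 bits/symbol.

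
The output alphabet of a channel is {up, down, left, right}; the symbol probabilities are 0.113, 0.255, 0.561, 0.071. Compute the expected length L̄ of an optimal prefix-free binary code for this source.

1.623 bits/symbol

Repeatedly combine the two least-probable nodes; the expected code length is the sum of the merged weights.
merge 71/1000 + 113/1000 → 23/125
merge 23/125 + 51/200 → 439/1000
merge 439/1000 + 561/1000 → 1
L = 23/125 + 439/1000 + 1 = 1623/1000 = 1.623 bits/symbol.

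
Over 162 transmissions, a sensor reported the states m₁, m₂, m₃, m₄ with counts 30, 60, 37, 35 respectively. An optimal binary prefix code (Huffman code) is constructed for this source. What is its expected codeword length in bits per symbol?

Probabilities are the counts divided by 162.
Repeatedly combine the two least-probable nodes; the expected code length is the sum of the merged weights.
merge 5/27 + 35/162 → 65/162
merge 37/162 + 10/27 → 97/162
merge 65/162 + 97/162 → 1
L = 65/162 + 97/162 + 1 = 2 bits/symbol.

2 bits/symbol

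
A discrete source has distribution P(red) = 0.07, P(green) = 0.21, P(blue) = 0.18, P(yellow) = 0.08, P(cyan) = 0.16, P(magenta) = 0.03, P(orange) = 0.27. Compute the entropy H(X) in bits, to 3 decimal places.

2.563 bits

H = −Σ pᵢ log₂ pᵢ.
−0.07·log₂(0.07) = 0.2686
−0.21·log₂(0.21) = 0.4728
−0.18·log₂(0.18) = 0.4453
−0.08·log₂(0.08) = 0.2915
−0.16·log₂(0.16) = 0.4230
−0.03·log₂(0.03) = 0.1518
−0.27·log₂(0.27) = 0.5100
Sum ≈ 2.5630 → 2.563 bits.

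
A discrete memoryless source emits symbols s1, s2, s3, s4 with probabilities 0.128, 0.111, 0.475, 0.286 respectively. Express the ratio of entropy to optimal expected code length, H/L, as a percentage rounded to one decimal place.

99.7%

Entropy H = −Σ p log₂ p ≈ 1.7583 bits.
Huffman merges: 111/1000+16/125→239/1000; 239/1000+143/500→21/40; 19/40+21/40→1. L = 441/250 ≈ 1.7640.
Efficiency = H/L = 1.7583/1.7640 = 99.7%.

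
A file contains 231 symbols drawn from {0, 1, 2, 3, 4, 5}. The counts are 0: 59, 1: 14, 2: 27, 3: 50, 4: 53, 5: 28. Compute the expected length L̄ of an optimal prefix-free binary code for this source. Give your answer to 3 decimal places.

Probabilities are the counts divided by 231.
Repeatedly combine the two least-probable nodes; the expected code length is the sum of the merged weights.
merge 2/33 + 9/77 → 41/231
merge 4/33 + 41/231 → 23/77
merge 50/231 + 53/231 → 103/231
merge 59/231 + 23/77 → 128/231
merge 103/231 + 128/231 → 1
L = 41/231 + 23/77 + 103/231 + 128/231 + 1 = 52/21 ≈ 2.476 bits/symbol.

2.476 bits/symbol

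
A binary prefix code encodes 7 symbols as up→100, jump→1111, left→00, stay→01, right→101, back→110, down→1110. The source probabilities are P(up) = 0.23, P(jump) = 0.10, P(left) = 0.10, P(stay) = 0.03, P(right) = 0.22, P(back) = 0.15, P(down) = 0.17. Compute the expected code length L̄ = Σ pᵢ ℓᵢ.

L̄ = Σ pᵢ·ℓᵢ = 0.23·3 + 0.10·4 + 0.10·2 + 0.03·2 + 0.22·3 + 0.15·3 + 0.17·4 = 3.14 bits/symbol.

3.14 bits/symbol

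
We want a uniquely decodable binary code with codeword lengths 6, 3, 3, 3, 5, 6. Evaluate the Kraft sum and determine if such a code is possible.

With common denominator 2^6 = 64: Σ 2^(−ℓᵢ) = 1/64 + 8/64 + 8/64 + 8/64 + 2/64 + 1/64 = 28/64 = 0.4375.
Kraft's inequality requires Σ ≤ 1; here Σ = 0.4375 ≤ 1, so such a prefix code exists.

0.4375; yes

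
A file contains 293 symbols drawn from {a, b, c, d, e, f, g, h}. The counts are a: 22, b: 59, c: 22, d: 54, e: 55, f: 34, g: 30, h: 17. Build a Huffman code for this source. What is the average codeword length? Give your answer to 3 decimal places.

2.922 bits/symbol

Probabilities are the counts divided by 293.
Repeatedly combine the two least-probable nodes; the expected code length is the sum of the merged weights.
merge 17/293 + 22/293 → 39/293
merge 22/293 + 30/293 → 52/293
merge 34/293 + 39/293 → 73/293
merge 52/293 + 54/293 → 106/293
merge 55/293 + 59/293 → 114/293
merge 73/293 + 106/293 → 179/293
merge 114/293 + 179/293 → 1
L = 39/293 + 52/293 + 73/293 + 106/293 + 114/293 + 179/293 + 1 = 856/293 ≈ 2.922 bits/symbol.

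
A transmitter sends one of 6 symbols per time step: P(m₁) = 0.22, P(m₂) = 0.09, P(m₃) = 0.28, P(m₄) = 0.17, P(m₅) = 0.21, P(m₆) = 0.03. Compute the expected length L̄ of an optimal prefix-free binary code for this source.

Repeatedly combine the two least-probable nodes; the expected code length is the sum of the merged weights.
merge 3/100 + 9/100 → 3/25
merge 3/25 + 17/100 → 29/100
merge 21/100 + 11/50 → 43/100
merge 7/25 + 29/100 → 57/100
merge 43/100 + 57/100 → 1
L = 3/25 + 29/100 + 43/100 + 57/100 + 1 = 241/100 = 2.41 bits/symbol.

2.41 bits/symbol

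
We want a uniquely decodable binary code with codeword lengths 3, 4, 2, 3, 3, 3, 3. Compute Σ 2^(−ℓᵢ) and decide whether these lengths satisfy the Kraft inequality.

0.9375; yes

With common denominator 2^4 = 16: Σ 2^(−ℓᵢ) = 2/16 + 1/16 + 4/16 + 2/16 + 2/16 + 2/16 + 2/16 = 15/16 = 0.9375.
Kraft's inequality requires Σ ≤ 1; here Σ = 0.9375 ≤ 1, so such a prefix code exists.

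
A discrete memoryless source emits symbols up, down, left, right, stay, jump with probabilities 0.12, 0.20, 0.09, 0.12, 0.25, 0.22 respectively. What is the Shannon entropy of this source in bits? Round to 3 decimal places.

H = −Σ pᵢ log₂ pᵢ.
−0.12·log₂(0.12) = 0.3671
−0.20·log₂(0.20) = 0.4644
−0.09·log₂(0.09) = 0.3127
−0.12·log₂(0.12) = 0.3671
−0.25·log₂(0.25) = 0.5000
−0.22·log₂(0.22) = 0.4806
Sum ≈ 2.4917 → 2.492 bits.

2.492 bits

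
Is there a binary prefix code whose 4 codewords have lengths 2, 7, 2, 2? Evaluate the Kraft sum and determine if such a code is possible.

0.7578125; yes

With common denominator 2^7 = 128: Σ 2^(−ℓᵢ) = 32/128 + 1/128 + 32/128 + 32/128 = 97/128 = 0.7578125.
Kraft's inequality requires Σ ≤ 1; here Σ = 0.7578125 ≤ 1, so such a prefix code exists.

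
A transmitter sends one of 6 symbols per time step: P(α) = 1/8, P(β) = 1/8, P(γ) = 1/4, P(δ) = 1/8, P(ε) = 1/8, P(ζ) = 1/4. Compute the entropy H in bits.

2.5 bits

Each probability is a power of 1/2, so log₂(1/p) is an integer.
H = Σ p·log₂(1/p) = 1/8·3 + 1/8·3 + 1/4·2 + 1/8·3 + 1/8·3 + 1/4·2 = 2.5 bits.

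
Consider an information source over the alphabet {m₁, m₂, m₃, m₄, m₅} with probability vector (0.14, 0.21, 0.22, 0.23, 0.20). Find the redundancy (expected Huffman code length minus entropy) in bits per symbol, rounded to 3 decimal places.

0.037 bits

Entropy H = −Σ p log₂ p ≈ 2.3026 bits.
Huffman merges: 7/50+1/5→17/50; 21/100+11/50→43/100; 23/100+17/50→57/100; 43/100+57/100→1. L = 117/50 ≈ 2.3400.
L − H = 2.3400 − 2.3026 = 0.037 bits.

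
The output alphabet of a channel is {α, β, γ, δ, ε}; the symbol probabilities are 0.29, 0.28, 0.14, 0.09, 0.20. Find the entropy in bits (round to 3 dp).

2.206 bits

H = −Σ pᵢ log₂ pᵢ.
−0.29·log₂(0.29) = 0.5179
−0.28·log₂(0.28) = 0.5142
−0.14·log₂(0.14) = 0.3971
−0.09·log₂(0.09) = 0.3127
−0.20·log₂(0.20) = 0.4644
Sum ≈ 2.2063 → 2.206 bits.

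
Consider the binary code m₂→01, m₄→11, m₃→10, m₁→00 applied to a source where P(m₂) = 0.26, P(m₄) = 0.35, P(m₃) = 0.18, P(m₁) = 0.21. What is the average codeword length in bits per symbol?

L̄ = Σ pᵢ·ℓᵢ = 0.26·2 + 0.35·2 + 0.18·2 + 0.21·2 = 2 bits/symbol.

2 bits/symbol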